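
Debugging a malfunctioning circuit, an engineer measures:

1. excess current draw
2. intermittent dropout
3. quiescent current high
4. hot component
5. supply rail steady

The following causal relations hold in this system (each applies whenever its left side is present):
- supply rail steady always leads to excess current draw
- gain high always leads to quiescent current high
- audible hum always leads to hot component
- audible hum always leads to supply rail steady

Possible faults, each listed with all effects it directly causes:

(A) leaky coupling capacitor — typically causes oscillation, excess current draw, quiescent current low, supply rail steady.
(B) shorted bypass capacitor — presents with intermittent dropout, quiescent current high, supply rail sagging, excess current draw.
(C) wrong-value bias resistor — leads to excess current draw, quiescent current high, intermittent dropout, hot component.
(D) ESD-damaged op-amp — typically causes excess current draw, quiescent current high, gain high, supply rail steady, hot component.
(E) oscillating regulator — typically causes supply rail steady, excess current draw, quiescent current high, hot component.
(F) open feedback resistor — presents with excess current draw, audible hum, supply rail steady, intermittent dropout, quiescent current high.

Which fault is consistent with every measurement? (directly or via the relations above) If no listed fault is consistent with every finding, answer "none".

Testing each hypothesis:
(A) leaky coupling capacitor — excess current draw match; intermittent dropout miss; quiescent current high miss; hot component miss; supply rail steady match
(B) shorted bypass capacitor — fails on hot component, supply rail steady (predicts supply rail sagging, not supply rail steady)
(C) wrong-value bias resistor — excess current draw match; intermittent dropout match; quiescent current high match; hot component match; supply rail steady miss
(D) ESD-damaged op-amp — excess current draw match; intermittent dropout miss; quiescent current high match; hot component match; supply rail steady match
(E) oscillating regulator — excess current draw match; intermittent dropout miss; quiescent current high match; hot component match; supply rail steady match
(F) open feedback resistor — excess current draw match; intermittent dropout match; quiescent current high match; hot component match (through audible hum → hot component); supply rail steady match
(F) is the only candidate with no mismatches.

F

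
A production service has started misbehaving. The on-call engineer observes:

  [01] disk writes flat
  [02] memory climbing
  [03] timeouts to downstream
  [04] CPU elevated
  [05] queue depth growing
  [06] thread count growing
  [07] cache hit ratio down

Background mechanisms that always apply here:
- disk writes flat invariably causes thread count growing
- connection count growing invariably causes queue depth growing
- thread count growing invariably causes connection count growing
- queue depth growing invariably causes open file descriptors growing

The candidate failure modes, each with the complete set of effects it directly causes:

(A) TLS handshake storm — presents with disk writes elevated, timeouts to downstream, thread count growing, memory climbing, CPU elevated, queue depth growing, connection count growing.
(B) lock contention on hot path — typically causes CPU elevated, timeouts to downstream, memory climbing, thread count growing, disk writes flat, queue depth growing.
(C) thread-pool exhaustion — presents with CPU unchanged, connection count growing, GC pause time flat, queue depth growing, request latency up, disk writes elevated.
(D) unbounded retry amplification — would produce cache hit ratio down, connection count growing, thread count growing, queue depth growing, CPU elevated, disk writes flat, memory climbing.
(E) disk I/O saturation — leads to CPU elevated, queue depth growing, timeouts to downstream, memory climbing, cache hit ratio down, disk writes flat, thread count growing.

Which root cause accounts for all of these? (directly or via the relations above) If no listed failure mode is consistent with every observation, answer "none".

Per-candidate check:
(A) TLS handshake storm — fails on disk writes flat, cache hit ratio down (predicts disk writes elevated, not disk writes flat)
(B) lock contention on hot path — does not account for cache hit ratio down
(C) thread-pool exhaustion — disk writes flat ✗; memory climbing ✗; timeouts to downstream ✗; CPU elevated ✗; queue depth growing ✓; thread count growing ✗; cache hit ratio down ✗
(D) unbounded retry amplification — does not account for timeouts to downstream
(E) disk I/O saturation — accounts for every observation
Only (E) is consistent with every observation.

E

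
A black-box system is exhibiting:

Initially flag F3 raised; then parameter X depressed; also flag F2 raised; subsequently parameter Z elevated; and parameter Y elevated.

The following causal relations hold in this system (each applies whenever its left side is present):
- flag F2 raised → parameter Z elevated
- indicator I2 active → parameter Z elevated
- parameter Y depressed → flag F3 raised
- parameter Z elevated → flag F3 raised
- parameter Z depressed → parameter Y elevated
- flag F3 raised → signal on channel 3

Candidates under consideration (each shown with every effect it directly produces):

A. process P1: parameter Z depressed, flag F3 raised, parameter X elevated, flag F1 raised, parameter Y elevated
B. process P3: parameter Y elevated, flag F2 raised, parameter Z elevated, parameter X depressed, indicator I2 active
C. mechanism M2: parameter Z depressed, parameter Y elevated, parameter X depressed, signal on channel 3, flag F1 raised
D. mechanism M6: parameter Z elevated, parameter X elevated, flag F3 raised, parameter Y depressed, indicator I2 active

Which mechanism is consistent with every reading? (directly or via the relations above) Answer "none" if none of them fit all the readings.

B

Checking each candidate against the observations:
(A) process P1 — fails on parameter X depressed, flag F2 raised, parameter Z elevated (predicts parameter X elevated, not parameter X depressed; predicts parameter Z depressed, not parameter Z elevated)
(B) process P3 — accounts for every observation (flag F3 raised via parameter Z elevated → flag F3 raised)
(C) mechanism M2 — flag F3 raised ✗; parameter X depressed ✓; flag F2 raised ✗; parameter Z elevated ✗; parameter Y elevated ✓
(D) mechanism M6 — fails on parameter X depressed, flag F2 raised, parameter Y elevated (predicts parameter X elevated, not parameter X depressed; predicts parameter Y depressed, not parameter Y elevated)
(B) is the only candidate with no mismatches.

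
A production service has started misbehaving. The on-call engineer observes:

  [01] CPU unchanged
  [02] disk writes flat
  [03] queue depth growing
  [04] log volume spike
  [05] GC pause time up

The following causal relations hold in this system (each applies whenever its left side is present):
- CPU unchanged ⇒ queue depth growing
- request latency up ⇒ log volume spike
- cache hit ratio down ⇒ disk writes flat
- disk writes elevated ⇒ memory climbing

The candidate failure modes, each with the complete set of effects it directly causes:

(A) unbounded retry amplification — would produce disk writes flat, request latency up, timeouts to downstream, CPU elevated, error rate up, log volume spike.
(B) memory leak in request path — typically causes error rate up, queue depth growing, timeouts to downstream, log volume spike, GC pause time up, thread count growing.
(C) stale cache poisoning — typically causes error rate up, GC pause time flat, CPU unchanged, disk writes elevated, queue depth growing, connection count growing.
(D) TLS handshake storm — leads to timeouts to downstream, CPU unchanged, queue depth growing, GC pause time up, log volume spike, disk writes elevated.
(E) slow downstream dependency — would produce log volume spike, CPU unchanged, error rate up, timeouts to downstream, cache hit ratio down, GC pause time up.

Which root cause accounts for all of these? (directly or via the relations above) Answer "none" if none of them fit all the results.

For each candidate, compare predicted effects to what was observed:
(A) unbounded retry amplification — fails on CPU unchanged, queue depth growing, GC pause time up (predicts CPU elevated, not CPU unchanged)
(B) memory leak in request path — does not account for CPU unchanged, disk writes flat
(C) stale cache poisoning — CPU unchanged yes; disk writes flat NO; queue depth growing yes; log volume spike NO; GC pause time up NO
(D) TLS handshake storm — CPU unchanged yes; disk writes flat NO; queue depth growing yes; log volume spike yes; GC pause time up yes
(E) slow downstream dependency — CPU unchanged yes; disk writes flat yes (by cache hit ratio down → disk writes flat); queue depth growing yes (by CPU unchanged → queue depth growing); log volume spike yes; GC pause time up yes
(E) alone accounts for all the evidence.

E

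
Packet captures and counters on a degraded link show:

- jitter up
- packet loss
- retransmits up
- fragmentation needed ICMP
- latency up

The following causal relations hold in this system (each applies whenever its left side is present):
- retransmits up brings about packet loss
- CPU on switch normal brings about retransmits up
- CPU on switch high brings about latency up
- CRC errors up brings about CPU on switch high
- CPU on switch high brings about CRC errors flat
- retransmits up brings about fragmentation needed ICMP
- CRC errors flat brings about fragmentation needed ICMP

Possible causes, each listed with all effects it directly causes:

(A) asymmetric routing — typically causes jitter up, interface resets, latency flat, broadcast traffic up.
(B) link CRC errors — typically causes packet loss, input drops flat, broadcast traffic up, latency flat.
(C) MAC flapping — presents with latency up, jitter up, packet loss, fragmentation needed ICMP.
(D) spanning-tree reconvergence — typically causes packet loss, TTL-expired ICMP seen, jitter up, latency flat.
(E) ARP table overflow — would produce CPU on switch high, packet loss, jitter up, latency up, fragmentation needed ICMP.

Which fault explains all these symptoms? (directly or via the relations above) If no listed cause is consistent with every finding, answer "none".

none

Testing each hypothesis:
(A) asymmetric routing — fails on packet loss, retransmits up, fragmentation needed ICMP, latency up (predicts latency flat, not latency up)
(B) link CRC errors — jitter up ✗; packet loss ✓; retransmits up ✗; fragmentation needed ICMP ✗; latency up ✗
(C) MAC flapping — jitter up ✓; packet loss ✓; retransmits up ✗; fragmentation needed ICMP ✓; latency up ✓
(D) spanning-tree reconvergence — fails on retransmits up, fragmentation needed ICMP, latency up (predicts latency flat, not latency up)
(E) ARP table overflow — jitter up ✓; packet loss ✓; retransmits up ✗; fragmentation needed ICMP ✓; latency up ✓
None of the listed candidates fits everything.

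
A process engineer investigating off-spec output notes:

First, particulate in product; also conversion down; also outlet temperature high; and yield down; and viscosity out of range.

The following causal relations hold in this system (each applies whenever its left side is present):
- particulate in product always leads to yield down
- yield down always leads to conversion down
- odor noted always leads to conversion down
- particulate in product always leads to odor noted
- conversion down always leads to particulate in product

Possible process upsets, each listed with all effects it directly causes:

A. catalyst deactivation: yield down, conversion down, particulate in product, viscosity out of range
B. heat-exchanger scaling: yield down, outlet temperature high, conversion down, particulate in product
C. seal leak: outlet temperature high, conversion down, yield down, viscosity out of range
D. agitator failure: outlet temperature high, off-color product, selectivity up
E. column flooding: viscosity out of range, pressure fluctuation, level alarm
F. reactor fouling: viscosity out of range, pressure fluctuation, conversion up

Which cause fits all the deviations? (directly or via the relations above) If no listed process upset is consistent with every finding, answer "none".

Testing each hypothesis:
(A) catalyst deactivation — does not account for outlet temperature high
(B) heat-exchanger scaling — particulate in product ✓; conversion down ✓; outlet temperature high ✓; yield down ✓; viscosity out of range ✗
(C) seal leak — accounts for every observation (particulate in product through conversion down → particulate in product)
(D) agitator failure — does not account for particulate in product, conversion down, yield down, viscosity out of range
(E) column flooding — particulate in product ✗; conversion down ✗; outlet temperature high ✗; yield down ✗; viscosity out of range ✓
(F) reactor fouling — fails on particulate in product, conversion down, outlet temperature high, yield down (predicts conversion up, not conversion down)
Only (C) is consistent with every observation.

C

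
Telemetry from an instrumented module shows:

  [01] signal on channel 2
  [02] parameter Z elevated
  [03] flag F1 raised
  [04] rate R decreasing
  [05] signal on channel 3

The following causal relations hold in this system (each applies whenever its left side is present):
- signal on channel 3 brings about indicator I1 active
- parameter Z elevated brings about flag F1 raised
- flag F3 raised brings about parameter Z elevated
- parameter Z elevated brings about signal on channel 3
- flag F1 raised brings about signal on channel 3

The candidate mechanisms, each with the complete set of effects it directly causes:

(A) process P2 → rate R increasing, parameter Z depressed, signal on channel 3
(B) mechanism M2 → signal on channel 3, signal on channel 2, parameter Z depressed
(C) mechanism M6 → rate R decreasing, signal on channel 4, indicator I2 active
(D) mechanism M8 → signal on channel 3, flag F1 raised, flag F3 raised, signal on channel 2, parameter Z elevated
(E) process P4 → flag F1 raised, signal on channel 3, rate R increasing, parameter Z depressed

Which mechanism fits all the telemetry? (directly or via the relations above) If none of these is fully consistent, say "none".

Testing each hypothesis:
(A) process P2 — signal on channel 2 NO; parameter Z elevated NO; flag F1 raised NO; rate R decreasing NO; signal on channel 3 yes
(B) mechanism M2 — signal on channel 2 yes; parameter Z elevated NO; flag F1 raised NO; rate R decreasing NO; signal on channel 3 yes
(C) mechanism M6 — does not account for signal on channel 2, parameter Z elevated, flag F1 raised, signal on channel 3
(D) mechanism M8 — does not account for rate R decreasing
(E) process P4 — fails on signal on channel 2, parameter Z elevated, rate R decreasing (predicts parameter Z depressed, not parameter Z elevated; predicts rate R increasing, not rate R decreasing)
None of the listed candidates fits everything.

none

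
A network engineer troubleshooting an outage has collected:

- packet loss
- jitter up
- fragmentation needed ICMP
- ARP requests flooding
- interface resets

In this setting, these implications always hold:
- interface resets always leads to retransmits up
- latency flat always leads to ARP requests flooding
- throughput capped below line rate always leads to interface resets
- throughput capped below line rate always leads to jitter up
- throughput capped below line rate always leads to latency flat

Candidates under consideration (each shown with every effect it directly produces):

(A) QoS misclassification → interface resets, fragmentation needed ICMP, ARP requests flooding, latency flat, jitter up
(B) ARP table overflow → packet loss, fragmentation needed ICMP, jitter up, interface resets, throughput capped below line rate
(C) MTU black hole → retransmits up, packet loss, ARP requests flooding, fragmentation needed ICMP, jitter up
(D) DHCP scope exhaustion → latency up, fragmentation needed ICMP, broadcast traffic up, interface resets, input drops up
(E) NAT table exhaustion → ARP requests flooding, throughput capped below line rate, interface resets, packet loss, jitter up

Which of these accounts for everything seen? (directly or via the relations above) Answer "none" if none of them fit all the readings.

B

Per-candidate check:
(A) QoS misclassification — does not account for packet loss
(B) ARP table overflow — packet loss ✓; jitter up ✓; fragmentation needed ICMP ✓; ARP requests flooding ✓ (via throughput capped below line rate → latency flat → ARP requests flooding); interface resets ✓
(C) MTU black hole — does not account for interface resets
(D) DHCP scope exhaustion — packet loss ✗; jitter up ✗; fragmentation needed ICMP ✓; ARP requests flooding ✗; interface resets ✓
(E) NAT table exhaustion — does not account for fragmentation needed ICMP
(B) alone accounts for all the evidence.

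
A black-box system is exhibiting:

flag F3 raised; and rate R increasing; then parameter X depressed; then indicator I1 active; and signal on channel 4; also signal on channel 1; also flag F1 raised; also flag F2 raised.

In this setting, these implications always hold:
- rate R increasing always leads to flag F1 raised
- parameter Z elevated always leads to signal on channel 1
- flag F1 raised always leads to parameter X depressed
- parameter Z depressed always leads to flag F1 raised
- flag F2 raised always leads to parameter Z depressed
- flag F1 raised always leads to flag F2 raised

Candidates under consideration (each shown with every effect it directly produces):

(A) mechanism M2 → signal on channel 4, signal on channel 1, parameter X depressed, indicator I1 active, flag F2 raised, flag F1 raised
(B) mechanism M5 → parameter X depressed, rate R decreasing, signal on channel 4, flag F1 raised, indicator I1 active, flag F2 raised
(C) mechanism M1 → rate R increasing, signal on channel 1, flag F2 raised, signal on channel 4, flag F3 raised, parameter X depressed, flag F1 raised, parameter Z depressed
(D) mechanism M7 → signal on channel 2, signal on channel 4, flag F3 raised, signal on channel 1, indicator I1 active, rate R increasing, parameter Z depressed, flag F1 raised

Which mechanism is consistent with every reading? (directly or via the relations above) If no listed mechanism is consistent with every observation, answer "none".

Checking each candidate against the observations:
(A) mechanism M2 — flag F3 raised -; rate R increasing -; parameter X depressed +; indicator I1 active +; signal on channel 4 +; signal on channel 1 +; flag F1 raised +; flag F2 raised +
(B) mechanism M5 — flag F3 raised -; rate R increasing -; parameter X depressed +; indicator I1 active +; signal on channel 4 +; signal on channel 1 -; flag F1 raised +; flag F2 raised +
(C) mechanism M1 — does not account for indicator I1 active
(D) mechanism M7 — accounts for every observation (parameter X depressed by flag F1 raised → parameter X depressed)
(D) alone accounts for all the evidence.

D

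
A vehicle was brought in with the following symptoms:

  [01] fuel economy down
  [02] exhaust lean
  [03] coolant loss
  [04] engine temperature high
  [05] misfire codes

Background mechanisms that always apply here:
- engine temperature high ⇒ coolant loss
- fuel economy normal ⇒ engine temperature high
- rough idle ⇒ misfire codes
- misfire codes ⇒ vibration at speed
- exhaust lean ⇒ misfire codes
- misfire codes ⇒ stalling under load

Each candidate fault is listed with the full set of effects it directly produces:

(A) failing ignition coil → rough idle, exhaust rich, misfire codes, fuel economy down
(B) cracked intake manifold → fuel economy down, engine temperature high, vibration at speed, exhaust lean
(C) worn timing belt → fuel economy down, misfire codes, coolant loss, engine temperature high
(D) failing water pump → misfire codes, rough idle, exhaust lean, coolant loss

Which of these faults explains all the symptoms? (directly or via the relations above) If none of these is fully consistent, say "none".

Per-candidate check:
(A) failing ignition coil — fuel economy down yes; exhaust lean NO; coolant loss NO; engine temperature high NO; misfire codes yes
(B) cracked intake manifold — fuel economy down yes; exhaust lean yes; coolant loss yes (through engine temperature high → coolant loss); engine temperature high yes; misfire codes yes (through exhaust lean → misfire codes)
(C) worn timing belt — does not account for exhaust lean
(D) failing water pump — fuel economy down NO; exhaust lean yes; coolant loss yes; engine temperature high NO; misfire codes yes
Only (B) is consistent with every observation.

B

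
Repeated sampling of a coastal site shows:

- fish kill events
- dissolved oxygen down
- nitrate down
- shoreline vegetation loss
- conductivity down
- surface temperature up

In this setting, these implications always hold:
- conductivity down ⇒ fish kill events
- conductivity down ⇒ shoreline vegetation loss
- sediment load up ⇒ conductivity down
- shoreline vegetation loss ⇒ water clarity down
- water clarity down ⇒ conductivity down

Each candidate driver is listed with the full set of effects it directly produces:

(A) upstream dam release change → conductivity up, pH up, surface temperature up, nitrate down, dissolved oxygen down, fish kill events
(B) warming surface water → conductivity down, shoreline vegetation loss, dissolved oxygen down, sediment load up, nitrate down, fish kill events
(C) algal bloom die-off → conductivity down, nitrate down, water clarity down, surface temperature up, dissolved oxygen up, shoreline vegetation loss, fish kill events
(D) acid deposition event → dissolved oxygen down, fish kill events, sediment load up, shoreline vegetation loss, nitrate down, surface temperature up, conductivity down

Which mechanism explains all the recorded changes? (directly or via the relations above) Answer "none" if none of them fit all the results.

Per-candidate check:
(A) upstream dam release change — fails on shoreline vegetation loss, conductivity down (predicts conductivity up, not conductivity down)
(B) warming surface water — does not account for surface temperature up
(C) algal bloom die-off — fish kill events ✓; dissolved oxygen down ✗; nitrate down ✓; shoreline vegetation loss ✓; conductivity down ✓; surface temperature up ✓
(D) acid deposition event — fish kill events ✓; dissolved oxygen down ✓; nitrate down ✓; shoreline vegetation loss ✓; conductivity down ✓; surface temperature up ✓
(D) is the only candidate with no mismatches.

D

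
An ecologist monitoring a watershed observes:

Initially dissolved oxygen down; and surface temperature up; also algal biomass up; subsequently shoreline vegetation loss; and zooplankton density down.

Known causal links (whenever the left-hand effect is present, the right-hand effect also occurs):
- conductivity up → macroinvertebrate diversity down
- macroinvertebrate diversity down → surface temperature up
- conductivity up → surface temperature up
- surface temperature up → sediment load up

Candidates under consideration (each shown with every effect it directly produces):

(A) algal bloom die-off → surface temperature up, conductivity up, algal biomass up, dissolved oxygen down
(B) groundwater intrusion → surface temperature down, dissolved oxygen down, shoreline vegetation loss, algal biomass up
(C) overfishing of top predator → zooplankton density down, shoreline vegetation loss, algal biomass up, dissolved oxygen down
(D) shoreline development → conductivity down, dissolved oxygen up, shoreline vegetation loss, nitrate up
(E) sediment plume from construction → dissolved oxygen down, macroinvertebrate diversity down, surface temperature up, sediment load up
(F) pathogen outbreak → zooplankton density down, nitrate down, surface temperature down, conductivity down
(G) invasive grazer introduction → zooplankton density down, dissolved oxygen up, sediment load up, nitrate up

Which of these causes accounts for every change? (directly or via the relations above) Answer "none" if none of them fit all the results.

none

For each candidate, compare predicted effects to what was observed:
(A) algal bloom die-off — dissolved oxygen down match; surface temperature up match; algal biomass up match; shoreline vegetation loss miss; zooplankton density down miss
(B) groundwater intrusion — fails on surface temperature up, zooplankton density down (predicts surface temperature down, not surface temperature up)
(C) overfishing of top predator — does not account for surface temperature up
(D) shoreline development — dissolved oxygen down miss; surface temperature up miss; algal biomass up miss; shoreline vegetation loss match; zooplankton density down miss
(E) sediment plume from construction — dissolved oxygen down match; surface temperature up match; algal biomass up miss; shoreline vegetation loss miss; zooplankton density down miss
(F) pathogen outbreak — dissolved oxygen down miss; surface temperature up miss; algal biomass up miss; shoreline vegetation loss miss; zooplankton density down match
(G) invasive grazer introduction — dissolved oxygen down miss; surface temperature up miss; algal biomass up miss; shoreline vegetation loss miss; zooplankton density down match
Every candidate fails on at least one observation.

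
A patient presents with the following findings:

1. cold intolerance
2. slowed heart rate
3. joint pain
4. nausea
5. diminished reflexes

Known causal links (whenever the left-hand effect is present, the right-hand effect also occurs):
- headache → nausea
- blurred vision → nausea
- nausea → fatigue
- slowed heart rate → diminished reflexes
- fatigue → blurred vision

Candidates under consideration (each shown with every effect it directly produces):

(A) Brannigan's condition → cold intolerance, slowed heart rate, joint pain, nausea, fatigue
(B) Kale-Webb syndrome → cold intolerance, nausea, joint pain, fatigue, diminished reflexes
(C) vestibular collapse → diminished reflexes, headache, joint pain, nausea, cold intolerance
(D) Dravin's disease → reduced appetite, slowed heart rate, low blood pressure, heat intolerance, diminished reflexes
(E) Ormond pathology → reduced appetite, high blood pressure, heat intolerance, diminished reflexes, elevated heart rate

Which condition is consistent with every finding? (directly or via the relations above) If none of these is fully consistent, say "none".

A

Checking each candidate against the observations:
(A) Brannigan's condition — cold intolerance +; slowed heart rate +; joint pain +; nausea +; diminished reflexes + (through slowed heart rate → diminished reflexes)
(B) Kale-Webb syndrome — cold intolerance +; slowed heart rate -; joint pain +; nausea +; diminished reflexes +
(C) vestibular collapse — does not account for slowed heart rate
(D) Dravin's disease — cold intolerance -; slowed heart rate +; joint pain -; nausea -; diminished reflexes +
(E) Ormond pathology — cold intolerance -; slowed heart rate -; joint pain -; nausea -; diminished reflexes +
Only (A) is consistent with every observation.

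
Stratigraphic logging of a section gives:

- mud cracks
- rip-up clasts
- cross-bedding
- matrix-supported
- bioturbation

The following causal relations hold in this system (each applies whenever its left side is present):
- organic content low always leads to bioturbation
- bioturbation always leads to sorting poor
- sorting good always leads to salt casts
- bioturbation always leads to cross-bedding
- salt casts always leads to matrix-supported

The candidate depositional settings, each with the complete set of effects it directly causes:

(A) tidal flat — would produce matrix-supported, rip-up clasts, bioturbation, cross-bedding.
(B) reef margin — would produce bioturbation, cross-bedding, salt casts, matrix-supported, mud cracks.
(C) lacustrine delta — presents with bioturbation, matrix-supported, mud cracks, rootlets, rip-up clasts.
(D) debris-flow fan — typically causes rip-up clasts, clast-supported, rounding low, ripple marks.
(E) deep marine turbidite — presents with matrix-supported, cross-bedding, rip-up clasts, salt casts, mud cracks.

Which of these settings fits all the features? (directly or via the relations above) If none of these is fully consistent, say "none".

C

Testing each hypothesis:
(A) tidal flat — does not account for mud cracks
(B) reef margin — does not account for rip-up clasts
(C) lacustrine delta — accounts for every observation (cross-bedding by bioturbation → cross-bedding)
(D) debris-flow fan — fails on mud cracks, cross-bedding, matrix-supported, bioturbation (predicts clast-supported, not matrix-supported)
(E) deep marine turbidite — mud cracks yes; rip-up clasts yes; cross-bedding yes; matrix-supported yes; bioturbation NO
(C) is the only candidate with no mismatches.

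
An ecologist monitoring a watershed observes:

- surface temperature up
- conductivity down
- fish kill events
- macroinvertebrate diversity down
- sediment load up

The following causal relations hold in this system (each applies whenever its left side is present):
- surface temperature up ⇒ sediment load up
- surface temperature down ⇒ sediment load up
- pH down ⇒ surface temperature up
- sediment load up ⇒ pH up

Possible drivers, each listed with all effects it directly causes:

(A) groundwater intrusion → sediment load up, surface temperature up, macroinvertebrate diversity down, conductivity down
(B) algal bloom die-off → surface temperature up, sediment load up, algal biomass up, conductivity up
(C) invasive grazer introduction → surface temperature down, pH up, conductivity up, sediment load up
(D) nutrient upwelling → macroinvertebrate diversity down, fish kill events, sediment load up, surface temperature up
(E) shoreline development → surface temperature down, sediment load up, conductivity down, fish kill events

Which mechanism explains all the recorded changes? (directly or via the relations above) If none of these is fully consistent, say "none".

Testing each hypothesis:
(A) groundwater intrusion — does not account for fish kill events
(B) algal bloom die-off — fails on conductivity down, fish kill events, macroinvertebrate diversity down (predicts conductivity up, not conductivity down)
(C) invasive grazer introduction — surface temperature up NO; conductivity down NO; fish kill events NO; macroinvertebrate diversity down NO; sediment load up yes
(D) nutrient upwelling — surface temperature up yes; conductivity down NO; fish kill events yes; macroinvertebrate diversity down yes; sediment load up yes
(E) shoreline development — surface temperature up NO; conductivity down yes; fish kill events yes; macroinvertebrate diversity down NO; sediment load up yes
None of the listed candidates fits everything.

none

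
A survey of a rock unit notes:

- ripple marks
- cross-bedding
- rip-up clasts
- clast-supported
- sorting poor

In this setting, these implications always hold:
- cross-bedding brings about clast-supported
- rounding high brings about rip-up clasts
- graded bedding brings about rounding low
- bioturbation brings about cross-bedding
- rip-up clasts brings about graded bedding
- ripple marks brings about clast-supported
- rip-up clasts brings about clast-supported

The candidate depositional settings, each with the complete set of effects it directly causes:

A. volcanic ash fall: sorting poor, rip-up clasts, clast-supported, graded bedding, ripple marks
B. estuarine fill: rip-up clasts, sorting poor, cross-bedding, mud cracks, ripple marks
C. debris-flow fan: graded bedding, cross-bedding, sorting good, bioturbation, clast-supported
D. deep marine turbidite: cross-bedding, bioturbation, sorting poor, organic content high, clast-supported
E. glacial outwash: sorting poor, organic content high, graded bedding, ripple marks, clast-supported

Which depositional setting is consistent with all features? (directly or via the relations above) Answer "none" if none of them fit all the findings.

For each candidate, compare predicted effects to what was observed:
(A) volcanic ash fall — ripple marks match; cross-bedding miss; rip-up clasts match; clast-supported match; sorting poor match
(B) estuarine fill — accounts for every observation (clast-supported via cross-bedding → clast-supported)
(C) debris-flow fan — ripple marks miss; cross-bedding match; rip-up clasts miss; clast-supported match; sorting poor miss
(D) deep marine turbidite — does not account for ripple marks, rip-up clasts
(E) glacial outwash — does not account for cross-bedding, rip-up clasts
Only (B) is consistent with every observation.

B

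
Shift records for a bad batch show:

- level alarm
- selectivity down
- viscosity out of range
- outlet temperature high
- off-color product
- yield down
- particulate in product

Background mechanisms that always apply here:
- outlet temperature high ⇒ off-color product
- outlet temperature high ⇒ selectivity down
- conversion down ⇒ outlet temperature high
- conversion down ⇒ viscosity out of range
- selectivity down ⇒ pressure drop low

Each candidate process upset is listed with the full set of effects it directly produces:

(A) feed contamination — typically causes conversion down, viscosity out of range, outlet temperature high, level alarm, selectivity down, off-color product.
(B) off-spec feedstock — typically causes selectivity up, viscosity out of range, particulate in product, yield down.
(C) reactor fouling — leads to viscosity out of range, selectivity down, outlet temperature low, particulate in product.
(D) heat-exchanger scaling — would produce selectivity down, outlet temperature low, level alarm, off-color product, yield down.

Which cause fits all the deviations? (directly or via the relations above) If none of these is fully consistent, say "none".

Per-candidate check:
(A) feed contamination — level alarm ✓; selectivity down ✓; viscosity out of range ✓; outlet temperature high ✓; off-color product ✓; yield down ✗; particulate in product ✗
(B) off-spec feedstock — fails on level alarm, selectivity down, outlet temperature high, off-color product (predicts selectivity up, not selectivity down)
(C) reactor fouling — level alarm ✗; selectivity down ✓; viscosity out of range ✓; outlet temperature high ✗; off-color product ✗; yield down ✗; particulate in product ✓
(D) heat-exchanger scaling — level alarm ✓; selectivity down ✓; viscosity out of range ✗; outlet temperature high ✗; off-color product ✓; yield down ✓; particulate in product ✗
Every candidate fails on at least one observation.

none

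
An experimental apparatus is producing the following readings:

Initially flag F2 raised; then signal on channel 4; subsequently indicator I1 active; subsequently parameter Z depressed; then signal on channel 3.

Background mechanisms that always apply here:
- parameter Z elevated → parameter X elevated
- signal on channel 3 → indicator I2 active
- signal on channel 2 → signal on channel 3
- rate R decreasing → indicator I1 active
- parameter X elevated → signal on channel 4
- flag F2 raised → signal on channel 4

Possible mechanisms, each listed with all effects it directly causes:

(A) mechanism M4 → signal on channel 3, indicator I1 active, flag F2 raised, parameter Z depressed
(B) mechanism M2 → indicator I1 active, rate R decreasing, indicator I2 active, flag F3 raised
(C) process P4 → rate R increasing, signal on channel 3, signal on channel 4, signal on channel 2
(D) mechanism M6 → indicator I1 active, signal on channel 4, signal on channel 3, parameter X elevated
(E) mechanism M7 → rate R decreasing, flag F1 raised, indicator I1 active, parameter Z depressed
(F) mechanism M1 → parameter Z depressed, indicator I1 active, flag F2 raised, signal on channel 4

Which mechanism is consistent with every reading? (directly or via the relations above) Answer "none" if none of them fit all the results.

Checking each candidate against the observations:
(A) mechanism M4 — flag F2 raised +; signal on channel 4 + (through flag F2 raised → signal on channel 4); indicator I1 active +; parameter Z depressed +; signal on channel 3 +
(B) mechanism M2 — does not account for flag F2 raised, signal on channel 4, parameter Z depressed, signal on channel 3
(C) process P4 — does not account for flag F2 raised, indicator I1 active, parameter Z depressed
(D) mechanism M6 — does not account for flag F2 raised, parameter Z depressed
(E) mechanism M7 — does not account for flag F2 raised, signal on channel 4, signal on channel 3
(F) mechanism M1 — does not account for signal on channel 3
(A) is the only candidate with no mismatches.

A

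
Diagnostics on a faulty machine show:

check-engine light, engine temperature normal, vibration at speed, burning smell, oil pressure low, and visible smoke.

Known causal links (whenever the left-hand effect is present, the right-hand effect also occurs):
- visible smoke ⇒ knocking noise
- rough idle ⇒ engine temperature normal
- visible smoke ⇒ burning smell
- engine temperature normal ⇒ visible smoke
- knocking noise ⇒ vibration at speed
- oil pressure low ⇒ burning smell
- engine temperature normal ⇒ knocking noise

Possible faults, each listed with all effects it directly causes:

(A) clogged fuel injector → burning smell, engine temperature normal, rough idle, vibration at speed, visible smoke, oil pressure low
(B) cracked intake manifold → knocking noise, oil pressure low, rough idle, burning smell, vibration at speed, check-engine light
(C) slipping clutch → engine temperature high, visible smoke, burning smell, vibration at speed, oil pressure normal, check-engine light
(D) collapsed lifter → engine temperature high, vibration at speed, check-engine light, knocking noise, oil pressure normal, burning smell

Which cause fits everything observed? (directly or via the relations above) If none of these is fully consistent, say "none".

Per-candidate check:
(A) clogged fuel injector — check-engine light ✗; engine temperature normal ✓; vibration at speed ✓; burning smell ✓; oil pressure low ✓; visible smoke ✓
(B) cracked intake manifold — accounts for every observation (engine temperature normal via rough idle → engine temperature normal)
(C) slipping clutch — check-engine light ✓; engine temperature normal ✗; vibration at speed ✓; burning smell ✓; oil pressure low ✗; visible smoke ✓
(D) collapsed lifter — check-engine light ✓; engine temperature normal ✗; vibration at speed ✓; burning smell ✓; oil pressure low ✗; visible smoke ✗
(B) alone accounts for all the evidence.

B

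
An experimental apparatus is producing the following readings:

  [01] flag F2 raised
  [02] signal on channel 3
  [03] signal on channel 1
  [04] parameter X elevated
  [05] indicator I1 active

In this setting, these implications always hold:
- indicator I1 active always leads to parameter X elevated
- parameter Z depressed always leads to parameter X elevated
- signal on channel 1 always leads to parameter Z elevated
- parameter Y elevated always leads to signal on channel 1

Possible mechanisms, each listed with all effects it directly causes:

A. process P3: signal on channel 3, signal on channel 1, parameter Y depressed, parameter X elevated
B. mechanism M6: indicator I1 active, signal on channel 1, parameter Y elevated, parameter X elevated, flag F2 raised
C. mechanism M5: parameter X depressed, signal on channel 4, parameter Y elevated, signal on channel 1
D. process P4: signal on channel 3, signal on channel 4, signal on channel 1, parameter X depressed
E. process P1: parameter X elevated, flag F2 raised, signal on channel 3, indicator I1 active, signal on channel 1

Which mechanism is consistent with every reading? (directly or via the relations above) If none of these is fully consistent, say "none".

For each candidate, compare predicted effects to what was observed:
(A) process P3 — does not account for flag F2 raised, indicator I1 active
(B) mechanism M6 — flag F2 raised +; signal on channel 3 -; signal on channel 1 +; parameter X elevated +; indicator I1 active +
(C) mechanism M5 — fails on flag F2 raised, signal on channel 3, parameter X elevated, indicator I1 active (predicts parameter X depressed, not parameter X elevated)
(D) process P4 — fails on flag F2 raised, parameter X elevated, indicator I1 active (predicts parameter X depressed, not parameter X elevated)
(E) process P1 — accounts for every observation
(E) is the only candidate with no mismatches.

E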